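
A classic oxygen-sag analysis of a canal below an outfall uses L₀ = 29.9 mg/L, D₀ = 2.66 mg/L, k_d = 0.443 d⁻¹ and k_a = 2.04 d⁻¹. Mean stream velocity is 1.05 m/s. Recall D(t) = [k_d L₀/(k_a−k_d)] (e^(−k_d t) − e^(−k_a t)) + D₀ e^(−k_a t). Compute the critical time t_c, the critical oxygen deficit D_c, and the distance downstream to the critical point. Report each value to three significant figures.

At the critical point dD/dt = 0, so k_d L₀ e^(−k_d t) = k_a D. Substituting D(t) from the Streeter–Phelps equation and solving for t gives
t_c = ln[(k_a/k_d)(1 − D₀(k_a−k_d)/(k_d L₀))] / (k_a−k_d).
Here k_a−k_d = 1.597 d⁻¹ and 1 − D₀(k_a−k_d)/(k_d L₀) = 1 − 2.66×1.597/(0.443×29.9) = 0.6793, so
t_c = ln(4.605 × 0.6793) / 1.597 = 1.140 / 1.597 = 0.7141 d.
D_c = (k_d/k_a) L₀ e^(−k_d t_c) = (0.443/2.04) × 29.9 × e^(−0.443×0.7141) = 0.2172 × 29.9 × 0.7288 = 4.732 mg/L.
x_c = v t_c = 1.05 m/s × 0.7141 d × 86400 s/d = 64780 m ≈ 64.8 km.

t_c ≈ 0.714 d; D_c ≈ 4.73 mg/L; x_c ≈ 64.8 km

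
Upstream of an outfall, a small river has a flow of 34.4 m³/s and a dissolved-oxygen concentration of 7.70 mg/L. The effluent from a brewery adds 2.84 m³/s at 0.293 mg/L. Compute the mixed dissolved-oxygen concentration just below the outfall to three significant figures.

Flow-weighted mixing: C = (Q_r C_r + Q_w C_w)/(Q_r + Q_w)
= (34.4×7.70 + 2.84×0.293)/(34.4 + 2.84) = 265.7/37.24 = 7.135 mg/L.

7.14 mg/L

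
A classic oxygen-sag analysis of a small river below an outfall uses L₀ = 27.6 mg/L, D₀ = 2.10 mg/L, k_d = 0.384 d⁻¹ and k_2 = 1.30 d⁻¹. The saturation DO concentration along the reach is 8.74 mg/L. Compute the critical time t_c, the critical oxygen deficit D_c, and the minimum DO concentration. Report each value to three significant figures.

t_c ≈ 1.11 d; D_c ≈ 5.32 mg/L; min DO ≈ 3.42 mg/L

With k_2/k_d = 3.385 and 1 − D₀(k_2−k_d)/(k_d L₀) = 0.8185,
t_c = ln(3.385 × 0.8185) / (1.30 − 0.384) = ln(2.771) / 0.9160 = 1.019/0.9160 = 1.113 d.
L(t_c) = L₀ e^(−k_d t_c) = 27.6 × 0.6523 = 18.00 mg/L, and at the critical point k_2 D_c = k_d L, so D_c = (0.384/1.30) × 18.00 = 5.318 mg/L.
Minimum DO = C_s − D_c = 8.74 − 5.318 = 3.422 mg/L.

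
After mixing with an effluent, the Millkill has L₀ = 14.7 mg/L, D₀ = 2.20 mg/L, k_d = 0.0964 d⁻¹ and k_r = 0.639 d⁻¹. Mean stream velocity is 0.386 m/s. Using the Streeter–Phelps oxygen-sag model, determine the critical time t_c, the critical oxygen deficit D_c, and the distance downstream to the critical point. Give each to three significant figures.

With k_r/k_d = 6.629 and 1 − D₀(k_r−k_d)/(k_d L₀) = 0.1576,
t_c = ln(6.629 × 0.1576) / (0.639 − 0.0964) = ln(1.045) / 0.5426 = 0.04383/0.5426 = 0.08078 d.
L(t_c) = L₀ e^(−k_d t_c) = 14.7 × 0.9922 = 14.59 mg/L, and at the critical point k_r D_c = k_d L, so D_c = (0.0964/0.639) × 14.59 = 2.200 mg/L.
x_c = v t_c = 0.386 m/s × 0.08078 d × 86400 s/d = 2694 m ≈ 2.69 km.

t_c ≈ 0.0808 d; D_c ≈ 2.20 mg/L; x_c ≈ 2.69 km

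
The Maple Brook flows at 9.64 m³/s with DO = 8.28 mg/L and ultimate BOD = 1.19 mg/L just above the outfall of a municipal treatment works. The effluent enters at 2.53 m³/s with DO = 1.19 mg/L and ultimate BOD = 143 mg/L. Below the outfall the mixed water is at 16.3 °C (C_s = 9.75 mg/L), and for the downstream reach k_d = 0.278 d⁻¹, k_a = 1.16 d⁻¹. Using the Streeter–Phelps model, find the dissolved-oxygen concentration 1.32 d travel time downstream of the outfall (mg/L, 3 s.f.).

DO ≈ 4.51 mg/L

Mixed DO = (9.64×8.28 + 2.53×1.19)/(9.64+2.53) = 82.83/12.17 = 6.806 mg/L.
Mixed L₀ = (9.64×1.19 + 2.53×143)/(12.17) = 373.3/12.17 = 30.67 mg/L.
Initial deficit D₀ = C_s − DO₀ = 9.75 − 6.806 = 2.944 mg/L.
D(1.32) = [0.278×30.67/(1.16−0.278)](e^(−0.278×1.32) − e^(−1.16×1.32)) + 2.944 e^(−1.16×1.32)
= 9.667 × (0.6928 − 0.2163) + 2.944 × 0.2163 = 5.244 mg/L.
DO = 9.75 − 5.244 = 4.506 mg/L.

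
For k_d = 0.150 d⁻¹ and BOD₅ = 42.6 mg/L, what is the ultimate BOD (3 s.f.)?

BOD₅ = L₀(1 − e^(−5k_d)) ⇒ L₀ = BOD₅ / (1 − e^(−5×0.150))
= 42.6 / (1 − 0.4724) = 42.6 / 0.5276 = 80.74 mg/L.

L₀ ≈ 80.7 mg/L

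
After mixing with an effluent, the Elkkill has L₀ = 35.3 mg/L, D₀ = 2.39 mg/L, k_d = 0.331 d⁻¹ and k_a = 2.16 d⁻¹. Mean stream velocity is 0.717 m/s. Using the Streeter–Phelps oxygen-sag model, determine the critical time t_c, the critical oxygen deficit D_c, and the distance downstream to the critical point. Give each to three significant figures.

t_c ≈ 0.769 d; D_c ≈ 4.19 mg/L; x_c ≈ 47.7 km

At the critical point dD/dt = 0, so k_d L₀ e^(−k_d t) = k_a D. Substituting D(t) from the Streeter–Phelps equation and solving for t gives
t_c = ln[(k_a/k_d)(1 − D₀(k_a−k_d)/(k_d L₀))] / (k_a−k_d).
Here k_a−k_d = 1.829 d⁻¹ and 1 − D₀(k_a−k_d)/(k_d L₀) = 1 − 2.39×1.829/(0.331×35.3) = 0.6259, so
t_c = ln(6.526 × 0.6259) / 1.829 = 1.407 / 1.829 = 0.7694 d.
D_c = (k_d/k_a) L₀ e^(−k_d t_c) = (0.331/2.16) × 35.3 × e^(−0.331×0.7694) = 0.1532 × 35.3 × 0.7752 = 4.193 mg/L.
x_c = v t_c = 0.717 m/s × 0.7694 d × 86400 s/d = 47660 m ≈ 47.7 km.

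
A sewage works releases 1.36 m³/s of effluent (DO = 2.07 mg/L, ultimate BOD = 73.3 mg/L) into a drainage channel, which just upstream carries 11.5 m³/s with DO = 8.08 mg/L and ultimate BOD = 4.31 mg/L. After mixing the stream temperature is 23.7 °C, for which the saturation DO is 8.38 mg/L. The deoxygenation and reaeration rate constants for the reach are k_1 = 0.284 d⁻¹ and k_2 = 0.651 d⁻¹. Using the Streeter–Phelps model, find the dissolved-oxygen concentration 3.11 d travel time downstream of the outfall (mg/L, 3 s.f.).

DO ≈ 5.73 mg/L

Mixed DO = (11.5×8.08 + 1.36×2.07)/(11.5+1.36) = 95.74/12.86 = 7.444 mg/L.
Mixed L₀ = (11.5×4.31 + 1.36×73.3)/(12.86) = 149.3/12.86 = 11.61 mg/L.
Initial deficit D₀ = C_s − DO₀ = 8.38 − 7.444 = 0.9356 mg/L.
D(3.11) = [0.284×11.61/(0.651−0.284)](e^(−0.284×3.11) − e^(−0.651×3.11)) + 0.9356 e^(−0.651×3.11)
= 8.981 × (0.4134 − 0.1320) + 0.9356 × 0.1320 = 2.651 mg/L.
DO = 8.38 − 2.651 = 5.729 mg/L.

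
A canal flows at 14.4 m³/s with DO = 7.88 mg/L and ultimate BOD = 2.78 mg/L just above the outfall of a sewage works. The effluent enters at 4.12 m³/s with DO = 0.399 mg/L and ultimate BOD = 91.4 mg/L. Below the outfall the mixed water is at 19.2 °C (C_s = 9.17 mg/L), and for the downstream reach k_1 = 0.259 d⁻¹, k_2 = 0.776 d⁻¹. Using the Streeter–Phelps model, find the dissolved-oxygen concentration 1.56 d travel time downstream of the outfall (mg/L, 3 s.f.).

Mixed DO = (14.4×7.88 + 4.12×0.399)/(14.4+4.12) = 115.1/18.52 = 6.216 mg/L.
Mixed L₀ = (14.4×2.78 + 4.12×91.4)/(18.52) = 416.6/18.52 = 22.49 mg/L.
Initial deficit D₀ = C_s − DO₀ = 9.17 − 6.216 = 2.954 mg/L.
D(1.56) = [0.259×22.49/(0.776−0.259)](e^(−0.259×1.56) − e^(−0.776×1.56)) + 2.954 e^(−0.776×1.56)
= 11.27 × (0.6676 − 0.2980) + 2.954 × 0.2980 = 5.045 mg/L.
DO = 9.17 − 5.045 = 4.125 mg/L.

DO ≈ 4.12 mg/L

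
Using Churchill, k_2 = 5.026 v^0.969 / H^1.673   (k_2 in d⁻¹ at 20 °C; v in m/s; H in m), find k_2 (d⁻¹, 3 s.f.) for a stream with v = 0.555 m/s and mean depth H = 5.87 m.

k_2 = 5.026 × 0.555^0.969 / 5.87^1.673 = 5.026 × 0.5652 / 19.32 = 0.1471 d⁻¹.

k_2 ≈ 0.147 d⁻¹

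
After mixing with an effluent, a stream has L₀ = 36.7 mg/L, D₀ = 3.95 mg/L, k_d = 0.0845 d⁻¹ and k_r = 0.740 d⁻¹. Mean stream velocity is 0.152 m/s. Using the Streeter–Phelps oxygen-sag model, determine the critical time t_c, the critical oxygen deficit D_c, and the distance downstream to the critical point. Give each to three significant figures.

t_c = [1/(k_r−k_d)] ln[(k_r/k_d)(1 − D₀(k_r−k_d)/(k_d L₀))]
= [1/(0.740−0.0845)] ln[(0.740/0.0845)(1 − 3.95×0.6555/(0.0845×36.7))]
= (1/0.6555) ln[8.757 × 0.1651] = 1.526 × ln(1.446) = 1.526 × 0.3685 = 0.5622 d.
D_c = (k_d/k_r) L₀ e^(−k_d t_c) = (0.0845/0.740) × 36.7 × e^(−0.0845×0.5622) = 0.1142 × 36.7 × 0.9536 = 3.996 mg/L.
x_c = v t_c = 0.152 m/s × 0.5622 d × 86400 s/d = 7384 m ≈ 7.38 km.

t_c ≈ 0.562 d; D_c ≈ 4.00 mg/L; x_c ≈ 7.38 km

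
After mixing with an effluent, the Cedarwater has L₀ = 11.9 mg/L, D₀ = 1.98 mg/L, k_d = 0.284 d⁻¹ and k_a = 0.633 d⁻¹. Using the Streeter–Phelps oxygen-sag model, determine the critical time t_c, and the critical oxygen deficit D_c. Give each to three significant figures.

t_c ≈ 1.64 d; D_c ≈ 3.35 mg/L

t_c = [1/(k_a−k_d)] ln[(k_a/k_d)(1 − D₀(k_a−k_d)/(k_d L₀))]
= [1/(0.633−0.284)] ln[(0.633/0.284)(1 − 1.98×0.3490/(0.284×11.9))]
= (1/0.3490) ln[2.229 × 0.7955] = 2.865 × ln(1.773) = 2.865 × 0.5728 = 1.641 d.
D_c = (k_d/k_a) L₀ e^(−k_d t_c) = (0.284/0.633) × 11.9 × e^(−0.284×1.641) = 0.4487 × 11.9 × 0.6275 = 3.350 mg/L.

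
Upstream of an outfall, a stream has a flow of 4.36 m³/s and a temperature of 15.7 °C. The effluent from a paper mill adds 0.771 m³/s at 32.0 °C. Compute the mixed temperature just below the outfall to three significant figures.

Flow-weighted mixing: C = (Q_r C_r + Q_w C_w)/(Q_r + Q_w)
= (4.36×15.7 + 0.771×32.0)/(4.36 + 0.771) = 93.12/5.131 = 18.15 °C.

18.1 °C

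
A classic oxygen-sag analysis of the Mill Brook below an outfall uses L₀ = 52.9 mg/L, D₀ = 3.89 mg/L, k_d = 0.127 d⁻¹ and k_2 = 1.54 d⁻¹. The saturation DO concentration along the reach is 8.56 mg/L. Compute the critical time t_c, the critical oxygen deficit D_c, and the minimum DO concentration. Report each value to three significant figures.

t_c ≈ 0.560 d; D_c ≈ 4.06 mg/L; min DO ≈ 4.50 mg/L

At the critical point dD/dt = 0, so k_d L₀ e^(−k_d t) = k_2 D. Substituting D(t) from the Streeter–Phelps equation and solving for t gives
t_c = ln[(k_2/k_d)(1 − D₀(k_2−k_d)/(k_d L₀))] / (k_2−k_d).
Here k_2−k_d = 1.413 d⁻¹ and 1 − D₀(k_2−k_d)/(k_d L₀) = 1 − 3.89×1.413/(0.127×52.9) = 0.1819, so
t_c = ln(12.13 × 0.1819) / 1.413 = 0.7908 / 1.413 = 0.5596 d.
L(t_c) = L₀ e^(−k_d t_c) = 52.9 × 0.9314 = 49.27 mg/L, and at the critical point k_2 D_c = k_d L, so D_c = (0.127/1.54) × 49.27 = 4.063 mg/L.
Minimum DO = C_s − D_c = 8.56 − 4.063 = 4.497 mg/L.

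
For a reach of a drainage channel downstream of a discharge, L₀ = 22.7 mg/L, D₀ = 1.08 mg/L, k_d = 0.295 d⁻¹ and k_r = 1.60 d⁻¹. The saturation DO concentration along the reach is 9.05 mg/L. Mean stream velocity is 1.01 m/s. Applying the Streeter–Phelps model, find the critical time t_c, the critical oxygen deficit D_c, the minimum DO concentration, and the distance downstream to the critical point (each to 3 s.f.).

t_c ≈ 1.11 d; D_c ≈ 3.01 mg/L; min DO ≈ 6.04 mg/L; x_c ≈ 97.3 km

At the critical point dD/dt = 0, so k_d L₀ e^(−k_d t) = k_r D. Substituting D(t) from the Streeter–Phelps equation and solving for t gives
t_c = ln[(k_r/k_d)(1 − D₀(k_r−k_d)/(k_d L₀))] / (k_r−k_d).
Here k_r−k_d = 1.305 d⁻¹ and 1 − D₀(k_r−k_d)/(k_d L₀) = 1 − 1.08×1.305/(0.295×22.7) = 0.7895, so
t_c = ln(5.424 × 0.7895) / 1.305 = 1.454 / 1.305 = 1.115 d.
L(t_c) = L₀ e^(−k_d t_c) = 22.7 × 0.7198 = 16.34 mg/L, and at the critical point k_r D_c = k_d L, so D_c = (0.295/1.60) × 16.34 = 3.013 mg/L.
Minimum DO = C_s − D_c = 9.05 − 3.013 = 6.037 mg/L.
x_c = v t_c = 1.01 m/s × 1.115 d × 86400 s/d = 97260 m ≈ 97.3 km.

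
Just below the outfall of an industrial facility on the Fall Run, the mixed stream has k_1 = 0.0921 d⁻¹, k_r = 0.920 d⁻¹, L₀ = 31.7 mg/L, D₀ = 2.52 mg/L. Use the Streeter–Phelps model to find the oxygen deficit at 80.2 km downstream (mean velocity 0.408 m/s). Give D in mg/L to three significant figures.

D ≈ 2.74 mg/L

Travel time t = x/v = 80.2 km / (0.408 m/s) = 80200 m / 0.408 m/s = 196600 s = 2.275 d.
k_1 L₀/(k_r−k_1) = 0.0921×31.7/(0.920−0.0921) = 2.920/0.8279 = 3.526 mg/L.
e^(−k_1 t) = e^(−0.0921×2.275) = 0.8110; e^(−k_r t) = e^(−0.920×2.275) = 0.1233.
D = 3.526 × (0.8110 − 0.1233) + 2.52 × 0.1233 = 2.425 + 0.3107 = 2.736 mg/L.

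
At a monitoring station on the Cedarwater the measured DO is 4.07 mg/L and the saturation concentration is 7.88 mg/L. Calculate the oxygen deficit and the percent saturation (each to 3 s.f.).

D = C_s − C = 7.88 − 4.07 = 3.81 mg/L.
% saturation = 4.07/7.88 × 100 = 51.6 %.

D ≈ 3.81 mg/L; 51.6 % saturation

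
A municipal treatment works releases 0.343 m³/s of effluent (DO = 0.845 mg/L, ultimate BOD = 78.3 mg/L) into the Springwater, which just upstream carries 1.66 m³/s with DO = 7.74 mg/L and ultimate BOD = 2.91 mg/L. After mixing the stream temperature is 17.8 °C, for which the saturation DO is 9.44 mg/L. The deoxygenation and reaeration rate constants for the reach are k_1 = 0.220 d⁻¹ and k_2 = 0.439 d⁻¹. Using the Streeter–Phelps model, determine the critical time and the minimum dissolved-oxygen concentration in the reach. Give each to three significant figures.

Mixed DO = (1.66×7.74 + 0.343×0.845)/(1.66+0.343) = 13.14/2.003 = 6.559 mg/L.
Mixed L₀ = (1.66×2.91 + 0.343×78.3)/(2.003) = 31.69/2.003 = 15.82 mg/L.
Initial deficit D₀ = C_s − DO₀ = 9.44 − 6.559 = 2.881 mg/L.
t_c = (1/0.2190) ln[(0.439/0.220)(1 − 2.881×0.2190/(0.220×15.82))] = 4.566 × ln(1.634) = 2.241 d.
D_c = (0.220/0.439) × 15.82 × e^(−0.220×2.241) = 0.5011 × 15.82 × 0.6107 = 4.842 mg/L.
Minimum DO = 9.44 − 4.842 = 4.598 mg/L.

t_c ≈ 2.24 d; minimum DO ≈ 4.60 mg/L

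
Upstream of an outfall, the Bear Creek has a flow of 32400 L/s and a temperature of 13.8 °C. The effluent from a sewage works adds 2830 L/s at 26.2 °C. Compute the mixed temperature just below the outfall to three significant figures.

14.8 °C

Flow-weighted mixing: C = (Q_r C_r + Q_w C_w)/(Q_r + Q_w)
= (32400×13.8 + 2830×26.2)/(32400 + 2830) = 521300/35230 = 14.80 °C.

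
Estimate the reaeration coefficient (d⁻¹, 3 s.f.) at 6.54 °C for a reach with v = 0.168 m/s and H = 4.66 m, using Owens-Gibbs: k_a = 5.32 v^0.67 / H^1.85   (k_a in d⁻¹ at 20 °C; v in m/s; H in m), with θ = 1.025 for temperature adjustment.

k_a(20) = 5.32 × 0.168^0.67 / 4.66^1.85 = 5.32 × 0.3027 / 17.24 = 0.09340 d⁻¹.
k_a(6.54) = 0.09340 × 1.025^(6.54−20) = 0.09340 × 0.7172 = 0.06699 d⁻¹.

k_a ≈ 0.0670 d⁻¹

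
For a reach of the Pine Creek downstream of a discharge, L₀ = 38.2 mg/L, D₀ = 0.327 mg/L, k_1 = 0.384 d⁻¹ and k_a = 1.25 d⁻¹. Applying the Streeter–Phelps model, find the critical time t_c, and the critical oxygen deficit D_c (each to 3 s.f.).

t_c = [1/(k_a−k_1)] ln[(k_a/k_1)(1 − D₀(k_a−k_1)/(k_1 L₀))]
= [1/(1.25−0.384)] ln[(1.25/0.384)(1 − 0.327×0.8660/(0.384×38.2))]
= (1/0.8660) ln[3.255 × 0.9807] = 1.155 × ln(3.192) = 1.155 × 1.161 = 1.340 d.
D_c = (k_1/k_a) L₀ e^(−k_1 t_c) = (0.384/1.25) × 38.2 × e^(−0.384×1.340) = 0.3072 × 38.2 × 0.5977 = 7.014 mg/L.

t_c ≈ 1.34 d; D_c ≈ 7.01 mg/L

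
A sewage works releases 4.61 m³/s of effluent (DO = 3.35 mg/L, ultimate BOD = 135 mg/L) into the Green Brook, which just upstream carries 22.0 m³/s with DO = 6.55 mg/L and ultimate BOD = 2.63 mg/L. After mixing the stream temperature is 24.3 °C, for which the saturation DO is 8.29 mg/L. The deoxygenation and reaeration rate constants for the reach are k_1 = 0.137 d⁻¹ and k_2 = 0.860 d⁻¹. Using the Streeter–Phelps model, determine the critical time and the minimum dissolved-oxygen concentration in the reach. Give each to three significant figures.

Mixed DO = (22.0×6.55 + 4.61×3.35)/(22.0+4.61) = 159.5/26.61 = 5.996 mg/L.
Mixed L₀ = (22.0×2.63 + 4.61×135)/(26.61) = 680.2/26.61 = 25.56 mg/L.
Initial deficit D₀ = C_s − DO₀ = 8.29 − 5.996 = 2.294 mg/L.
t_c = (1/0.7230) ln[(0.860/0.137)(1 − 2.294×0.7230/(0.137×25.56))] = 1.383 × ln(3.304) = 1.653 d.
D_c = (0.137/0.860) × 25.56 × e^(−0.137×1.653) = 0.1593 × 25.56 × 0.7974 = 3.247 mg/L.
Minimum DO = 8.29 − 3.247 = 5.043 mg/L.

t_c ≈ 1.65 d; minimum DO ≈ 5.04 mg/L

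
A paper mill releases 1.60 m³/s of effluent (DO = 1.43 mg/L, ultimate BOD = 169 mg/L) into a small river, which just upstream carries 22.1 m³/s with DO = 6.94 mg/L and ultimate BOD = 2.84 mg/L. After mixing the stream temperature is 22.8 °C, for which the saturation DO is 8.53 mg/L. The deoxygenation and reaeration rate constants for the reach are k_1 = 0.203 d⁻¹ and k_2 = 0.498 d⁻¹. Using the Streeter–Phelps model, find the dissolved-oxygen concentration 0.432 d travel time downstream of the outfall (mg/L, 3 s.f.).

Mixed DO = (22.1×6.94 + 1.60×1.43)/(22.1+1.60) = 155.7/23.70 = 6.568 mg/L.
Mixed L₀ = (22.1×2.84 + 1.60×169)/(23.70) = 333.2/23.70 = 14.06 mg/L.
Initial deficit D₀ = C_s − DO₀ = 8.53 − 6.568 = 1.962 mg/L.
D(0.432) = [0.203×14.06/(0.498−0.203)](e^(−0.203×0.432) − e^(−0.498×0.432)) + 1.962 e^(−0.498×0.432)
= 9.674 × (0.9160 − 0.8064) + 1.962 × 0.8064 = 2.642 mg/L.
DO = 8.53 − 2.642 = 5.888 mg/L.

DO ≈ 5.89 mg/L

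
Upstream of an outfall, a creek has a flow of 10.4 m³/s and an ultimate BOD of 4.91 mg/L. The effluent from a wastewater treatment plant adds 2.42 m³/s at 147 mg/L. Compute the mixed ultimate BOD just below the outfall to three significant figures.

31.7 mg/L

Flow-weighted mixing: C = (Q_r C_r + Q_w C_w)/(Q_r + Q_w)
= (10.4×4.91 + 2.42×147)/(10.4 + 2.42) = 406.8/12.82 = 31.73 mg/L.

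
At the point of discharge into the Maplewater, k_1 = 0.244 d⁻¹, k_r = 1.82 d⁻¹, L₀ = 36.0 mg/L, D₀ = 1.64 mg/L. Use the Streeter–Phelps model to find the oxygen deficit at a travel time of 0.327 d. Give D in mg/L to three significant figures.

k_1 L₀/(k_r−k_1) = 0.244×36.0/(1.82−0.244) = 8.784/1.576 = 5.574 mg/L.
e^(−k_1 t) = e^(−0.244×0.3270) = 0.9233; e^(−k_r t) = e^(−1.82×0.3270) = 0.5515.
D = 5.574 × (0.9233 − 0.5515) + 1.64 × 0.5515 = 2.072 + 0.9044 = 2.977 mg/L.

D ≈ 2.98 mg/L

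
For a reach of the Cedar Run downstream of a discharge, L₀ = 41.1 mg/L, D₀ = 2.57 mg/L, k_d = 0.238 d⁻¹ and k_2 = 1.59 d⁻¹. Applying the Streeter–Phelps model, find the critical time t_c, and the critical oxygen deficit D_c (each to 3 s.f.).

t_c ≈ 1.08 d; D_c ≈ 4.76 mg/L

t_c = [1/(k_2−k_d)] ln[(k_2/k_d)(1 − D₀(k_2−k_d)/(k_d L₀))]
= [1/(1.59−0.238)] ln[(1.59/0.238)(1 − 2.57×1.352/(0.238×41.1))]
= (1/1.352) ln[6.681 × 0.6448] = 0.7396 × ln(4.308) = 0.7396 × 1.460 = 1.080 d.
L(t_c) = L₀ e^(−k_d t_c) = 41.1 × 0.7733 = 31.78 mg/L, and at the critical point k_2 D_c = k_d L, so D_c = (0.238/1.59) × 31.78 = 4.757 mg/L.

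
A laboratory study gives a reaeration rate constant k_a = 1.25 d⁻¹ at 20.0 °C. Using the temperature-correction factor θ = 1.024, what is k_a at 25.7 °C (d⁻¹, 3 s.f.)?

k_a(T₂) = k_a(T₁) · θ^(T₂−T₁) = 1.25 × 1.024^(25.7−20.0)
= 1.25 × 1.024^5.70 = 1.25 × 1.145 = 1.431 d⁻¹.

k_a ≈ 1.43 d⁻¹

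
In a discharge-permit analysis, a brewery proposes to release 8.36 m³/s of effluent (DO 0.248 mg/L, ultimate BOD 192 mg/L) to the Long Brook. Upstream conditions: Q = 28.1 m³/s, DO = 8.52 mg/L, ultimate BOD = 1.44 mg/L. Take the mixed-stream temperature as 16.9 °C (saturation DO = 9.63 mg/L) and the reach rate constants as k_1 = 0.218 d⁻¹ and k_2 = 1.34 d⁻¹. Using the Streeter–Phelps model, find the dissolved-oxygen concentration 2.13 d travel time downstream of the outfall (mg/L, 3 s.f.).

Mixed DO = (28.1×8.52 + 8.36×0.248)/(28.1+8.36) = 241.5/36.46 = 6.623 mg/L.
Mixed L₀ = (28.1×1.44 + 8.36×192)/(36.46) = 1646/36.46 = 45.13 mg/L.
Initial deficit D₀ = C_s − DO₀ = 9.63 − 6.623 = 3.007 mg/L.
D(2.13) = [0.218×45.13/(1.34−0.218)](e^(−0.218×2.13) − e^(−1.34×2.13)) + 3.007 e^(−1.34×2.13)
= 8.769 × (0.6285 − 0.05760) + 3.007 × 0.05760 = 5.180 mg/L.
DO = 9.63 − 5.180 = 4.450 mg/L.

DO ≈ 4.45 mg/L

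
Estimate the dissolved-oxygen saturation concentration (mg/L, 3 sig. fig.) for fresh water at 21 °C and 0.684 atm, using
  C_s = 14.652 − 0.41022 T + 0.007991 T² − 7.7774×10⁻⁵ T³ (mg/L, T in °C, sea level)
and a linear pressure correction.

C_s ≈ 6.05 mg/L

At sea level: C_s = 14.652 − 0.41022×21 + 0.007991×21² − 7.7774×10⁻⁵×21³ = 8.841 mg/L.
Pressure correction: C_s' = 8.841 × 0.684 = 6.047 mg/L.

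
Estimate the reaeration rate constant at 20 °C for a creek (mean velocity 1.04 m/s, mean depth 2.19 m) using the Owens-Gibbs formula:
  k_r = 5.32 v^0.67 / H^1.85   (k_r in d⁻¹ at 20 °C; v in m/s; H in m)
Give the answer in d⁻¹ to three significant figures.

k_r = 5.32 × 1.04^0.67 / 2.19^1.85 = 5.32 × 1.027 / 4.264 = 1.281 d⁻¹.

k_r ≈ 1.28 d⁻¹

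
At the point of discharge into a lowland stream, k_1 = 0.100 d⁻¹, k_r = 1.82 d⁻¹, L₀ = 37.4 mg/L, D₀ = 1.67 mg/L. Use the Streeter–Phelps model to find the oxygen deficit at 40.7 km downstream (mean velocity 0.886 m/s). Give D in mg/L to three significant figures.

Travel time t = x/v = 40.7 km / (0.886 m/s) = 40700 m / 0.886 m/s = 45940 s = 0.5317 d.
k_1 L₀/(k_r−k_1) = 0.100×37.4/(1.82−0.100) = 3.740/1.720 = 2.174 mg/L.
e^(−k_1 t) = e^(−0.100×0.5317) = 0.9482; e^(−k_r t) = e^(−1.82×0.5317) = 0.3800.
D = 2.174 × (0.9482 − 0.3800) + 1.67 × 0.3800 = 1.236 + 0.6346 = 1.870 mg/L.

D ≈ 1.87 mg/L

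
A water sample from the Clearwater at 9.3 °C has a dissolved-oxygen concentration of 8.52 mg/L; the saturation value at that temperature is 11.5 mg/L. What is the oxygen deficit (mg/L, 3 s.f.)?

D = C_s − C = 11.5 − 8.52 = 2.98 mg/L.

D ≈ 2.98 mg/L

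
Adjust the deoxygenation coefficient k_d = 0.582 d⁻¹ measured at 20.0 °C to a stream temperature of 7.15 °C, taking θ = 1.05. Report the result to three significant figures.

k_d ≈ 0.311 d⁻¹

k_d(T₂) = k_d(T₁) · θ^(T₂−T₁) = 0.582 × 1.05^(7.15−20.0)
= 0.582 × 1.05^-12.8 = 0.582 × 0.5342 = 0.3109 d⁻¹.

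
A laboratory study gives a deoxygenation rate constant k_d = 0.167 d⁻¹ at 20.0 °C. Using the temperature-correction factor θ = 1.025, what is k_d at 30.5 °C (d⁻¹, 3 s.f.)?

k_d(T₂) = k_d(T₁) · θ^(T₂−T₁) = 0.167 × 1.025^(30.5−20.0)
= 0.167 × 1.025^10.5 = 0.167 × 1.296 = 0.2164 d⁻¹.

k_d ≈ 0.216 d⁻¹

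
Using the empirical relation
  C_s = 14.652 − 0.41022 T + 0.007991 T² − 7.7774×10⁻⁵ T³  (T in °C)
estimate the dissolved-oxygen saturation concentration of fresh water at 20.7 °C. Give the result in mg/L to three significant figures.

C_s = 14.652 − 0.41022×20.7 + 0.007991×20.7² − 7.7774×10⁻⁵×20.7³ = 8.895 mg/L.

C_s ≈ 8.89 mg/L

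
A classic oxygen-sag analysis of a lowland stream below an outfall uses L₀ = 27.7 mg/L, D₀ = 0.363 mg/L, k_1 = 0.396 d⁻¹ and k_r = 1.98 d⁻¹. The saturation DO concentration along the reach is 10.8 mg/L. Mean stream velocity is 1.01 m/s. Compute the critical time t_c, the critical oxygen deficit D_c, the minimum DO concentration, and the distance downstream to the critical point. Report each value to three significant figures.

With k_r/k_1 = 5.000 and 1 − D₀(k_r−k_1)/(k_1 L₀) = 0.9476,
t_c = ln(5.000 × 0.9476) / (1.98 − 0.396) = ln(4.738) / 1.584 = 1.556/1.584 = 0.9821 d.
L(t_c) = L₀ e^(−k_1 t_c) = 27.7 × 0.6778 = 18.78 mg/L, and at the critical point k_r D_c = k_1 L, so D_c = (0.396/1.98) × 18.78 = 3.755 mg/L.
Minimum DO = C_s − D_c = 10.8 − 3.755 = 7.045 mg/L.
x_c = v t_c = 1.01 m/s × 0.9821 d × 86400 s/d = 85700 m ≈ 85.7 km.

t_c ≈ 0.982 d; D_c ≈ 3.76 mg/L; min DO ≈ 7.04 mg/L; x_c ≈ 85.7 km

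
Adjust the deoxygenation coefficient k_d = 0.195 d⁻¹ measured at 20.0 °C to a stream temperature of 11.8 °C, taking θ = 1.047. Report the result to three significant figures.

k_d ≈ 0.134 d⁻¹

k_d(T₂) = k_d(T₁) · θ^(T₂−T₁) = 0.195 × 1.047^(11.8−20.0)
= 0.195 × 1.047^-8.20 = 0.195 × 0.6862 = 0.1338 d⁻¹.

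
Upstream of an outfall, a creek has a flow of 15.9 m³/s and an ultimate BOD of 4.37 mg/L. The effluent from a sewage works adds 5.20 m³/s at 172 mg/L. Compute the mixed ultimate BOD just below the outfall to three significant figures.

45.7 mg/L

Flow-weighted mixing: C = (Q_r C_r + Q_w C_w)/(Q_r + Q_w)
= (15.9×4.37 + 5.20×172)/(15.9 + 5.20) = 963.9/21.10 = 45.68 mg/L.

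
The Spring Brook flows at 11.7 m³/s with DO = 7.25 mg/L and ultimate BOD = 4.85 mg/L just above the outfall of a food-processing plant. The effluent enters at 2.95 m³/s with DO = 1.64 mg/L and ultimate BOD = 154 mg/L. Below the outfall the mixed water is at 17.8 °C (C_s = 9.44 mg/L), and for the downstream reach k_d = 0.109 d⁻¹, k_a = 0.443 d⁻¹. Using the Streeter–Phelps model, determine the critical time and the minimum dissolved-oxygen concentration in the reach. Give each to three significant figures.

Mixed DO = (11.7×7.25 + 2.95×1.64)/(11.7+2.95) = 89.66/14.65 = 6.120 mg/L.
Mixed L₀ = (11.7×4.85 + 2.95×154)/(14.65) = 511.0/14.65 = 34.88 mg/L.
Initial deficit D₀ = C_s − DO₀ = 9.44 − 6.120 = 3.320 mg/L.
t_c = (1/0.3340) ln[(0.443/0.109)(1 − 3.320×0.3340/(0.109×34.88))] = 2.994 × ln(2.879) = 3.166 d.
D_c = (0.109/0.443) × 34.88 × e^(−0.109×3.166) = 0.2460 × 34.88 × 0.7081 = 6.078 mg/L.
Minimum DO = 9.44 − 6.078 = 3.362 mg/L.

t_c ≈ 3.17 d; minimum DO ≈ 3.36 mg/L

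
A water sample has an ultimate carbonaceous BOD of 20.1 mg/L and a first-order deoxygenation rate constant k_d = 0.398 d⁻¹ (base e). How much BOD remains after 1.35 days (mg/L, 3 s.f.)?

L_t = L₀ e^(−k_d t) = 20.1 × e^(−0.398×1.35) = 20.1 × 0.5843 = 11.74 mg/L.

L ≈ 11.7 mg/L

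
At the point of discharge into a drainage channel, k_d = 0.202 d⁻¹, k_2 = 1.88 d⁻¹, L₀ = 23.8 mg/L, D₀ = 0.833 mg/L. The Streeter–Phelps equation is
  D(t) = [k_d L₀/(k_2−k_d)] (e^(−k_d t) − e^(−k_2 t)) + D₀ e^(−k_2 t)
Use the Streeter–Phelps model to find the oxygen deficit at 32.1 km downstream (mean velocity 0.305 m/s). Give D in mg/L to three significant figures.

Travel time t = x/v = 32.1 km / (0.305 m/s) = 32100 m / 0.305 m/s = 105200 s = 1.218 d.
k_d L₀/(k_2−k_d) = 0.202×23.8/(1.88−0.202) = 4.808/1.678 = 2.865 mg/L.
e^(−k_d t) = e^(−0.202×1.218) = 0.7819; e^(−k_2 t) = e^(−1.88×1.218) = 0.1013.
D = 2.865 × (0.7819 − 0.1013) + 0.833 × 0.1013 = 1.950 + 0.08435 = 2.034 mg/L.

D ≈ 2.03 mg/L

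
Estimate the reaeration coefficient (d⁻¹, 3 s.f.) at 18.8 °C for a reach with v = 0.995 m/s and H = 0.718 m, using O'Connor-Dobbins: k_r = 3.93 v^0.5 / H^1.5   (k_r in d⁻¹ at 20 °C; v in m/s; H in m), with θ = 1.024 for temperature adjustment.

k_r ≈ 6.26 d⁻¹

k_r(20) = 3.93 × 0.995^0.5 / 0.718^1.5 = 3.93 × 0.9975 / 0.6084 = 6.443 d⁻¹.
k_r(18.8) = 6.443 × 1.024^(18.8−20) = 6.443 × 0.9719 = 6.263 d⁻¹.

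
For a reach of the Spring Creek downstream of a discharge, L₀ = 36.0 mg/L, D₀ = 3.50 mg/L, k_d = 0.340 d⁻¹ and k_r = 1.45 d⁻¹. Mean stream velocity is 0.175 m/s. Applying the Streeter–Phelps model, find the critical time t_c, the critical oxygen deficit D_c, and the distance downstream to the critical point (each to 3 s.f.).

With k_r/k_d = 4.265 and 1 − D₀(k_r−k_d)/(k_d L₀) = 0.6826,
t_c = ln(4.265 × 0.6826) / (1.45 − 0.340) = ln(2.911) / 1.110 = 1.069/1.110 = 0.9626 d.
D_c = (k_d/k_r) L₀ e^(−k_d t_c) = (0.340/1.45) × 36.0 × e^(−0.340×0.9626) = 0.2345 × 36.0 × 0.7209 = 6.085 mg/L.
x_c = v t_c = 0.175 m/s × 0.9626 d × 86400 s/d = 14560 m ≈ 14.6 km.

t_c ≈ 0.963 d; D_c ≈ 6.09 mg/L; x_c ≈ 14.6 km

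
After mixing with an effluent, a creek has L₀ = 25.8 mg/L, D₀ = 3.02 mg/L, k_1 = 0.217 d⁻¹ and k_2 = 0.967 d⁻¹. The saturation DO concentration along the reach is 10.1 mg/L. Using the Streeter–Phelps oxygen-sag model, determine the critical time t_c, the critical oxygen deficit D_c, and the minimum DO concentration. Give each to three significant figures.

With k_2/k_1 = 4.456 and 1 − D₀(k_2−k_1)/(k_1 L₀) = 0.5954,
t_c = ln(4.456 × 0.5954) / (0.967 − 0.217) = ln(2.653) / 0.7500 = 0.9758/0.7500 = 1.301 d.
L(t_c) = L₀ e^(−k_1 t_c) = 25.8 × 0.7540 = 19.45 mg/L, and at the critical point k_2 D_c = k_1 L, so D_c = (0.217/0.967) × 19.45 = 4.365 mg/L.
Minimum DO = C_s − D_c = 10.1 − 4.365 = 5.735 mg/L.

t_c ≈ 1.30 d; D_c ≈ 4.37 mg/L; min DO ≈ 5.73 mg/L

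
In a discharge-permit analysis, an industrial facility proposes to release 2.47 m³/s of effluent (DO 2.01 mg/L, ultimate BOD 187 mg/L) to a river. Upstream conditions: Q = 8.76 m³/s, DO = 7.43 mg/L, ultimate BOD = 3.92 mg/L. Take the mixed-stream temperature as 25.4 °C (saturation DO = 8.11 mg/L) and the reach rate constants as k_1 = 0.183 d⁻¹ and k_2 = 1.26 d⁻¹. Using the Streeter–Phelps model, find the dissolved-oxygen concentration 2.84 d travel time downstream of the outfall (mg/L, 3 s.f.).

DO ≈ 3.80 mg/L

Mixed DO = (8.76×7.43 + 2.47×2.01)/(8.76+2.47) = 70.05/11.23 = 6.238 mg/L.
Mixed L₀ = (8.76×3.92 + 2.47×187)/(11.23) = 496.2/11.23 = 44.19 mg/L.
Initial deficit D₀ = C_s − DO₀ = 8.11 − 6.238 = 1.872 mg/L.
D(2.84) = [0.183×44.19/(1.26−0.183)](e^(−0.183×2.84) − e^(−1.26×2.84)) + 1.872 e^(−1.26×2.84)
= 7.508 × (0.5947 − 0.02792) + 1.872 × 0.02792 = 4.308 mg/L.
DO = 8.11 − 4.308 = 3.802 mg/L.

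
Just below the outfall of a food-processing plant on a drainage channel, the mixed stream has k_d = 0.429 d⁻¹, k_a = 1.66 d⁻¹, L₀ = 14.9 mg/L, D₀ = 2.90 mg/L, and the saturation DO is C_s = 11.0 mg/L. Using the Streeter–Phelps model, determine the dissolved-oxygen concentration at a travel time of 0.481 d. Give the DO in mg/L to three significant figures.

DO ≈ 7.81 mg/L

k_d L₀/(k_a−k_d) = 0.429×14.9/(1.66−0.429) = 6.392/1.231 = 5.193 mg/L.
e^(−k_d t) = e^(−0.429×0.4810) = 0.8135; e^(−k_a t) = e^(−1.66×0.4810) = 0.4500.
D = 5.193 × (0.8135 − 0.4500) + 2.90 × 0.4500 = 1.888 + 1.305 = 3.193 mg/L.
DO = C_s − D = 11.0 − 3.193 = 7.807 mg/L.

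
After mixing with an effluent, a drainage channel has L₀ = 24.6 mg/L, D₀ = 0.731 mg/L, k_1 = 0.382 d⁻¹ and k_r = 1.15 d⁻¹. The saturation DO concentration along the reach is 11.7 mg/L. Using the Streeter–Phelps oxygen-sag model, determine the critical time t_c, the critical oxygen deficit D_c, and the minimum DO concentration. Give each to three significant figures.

t_c ≈ 1.35 d; D_c ≈ 4.87 mg/L; min DO ≈ 6.83 mg/L

With k_r/k_1 = 3.010 and 1 − D₀(k_r−k_1)/(k_1 L₀) = 0.9403,
t_c = ln(3.010 × 0.9403) / (1.15 − 0.382) = ln(2.831) / 0.7680 = 1.040/0.7680 = 1.355 d.
L(t_c) = L₀ e^(−k_1 t_c) = 24.6 × 0.5960 = 14.66 mg/L, and at the critical point k_r D_c = k_1 L, so D_c = (0.382/1.15) × 14.66 = 4.870 mg/L.
Minimum DO = C_s − D_c = 11.7 − 4.870 = 6.830 mg/L.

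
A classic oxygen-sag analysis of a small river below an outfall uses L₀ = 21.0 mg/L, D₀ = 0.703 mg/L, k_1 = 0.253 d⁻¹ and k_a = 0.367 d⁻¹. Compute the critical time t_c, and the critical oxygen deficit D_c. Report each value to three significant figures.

t_c ≈ 3.13 d; D_c ≈ 6.56 mg/L

With k_a/k_1 = 1.451 and 1 − D₀(k_a−k_1)/(k_1 L₀) = 0.9849,
t_c = ln(1.451 × 0.9849) / (0.367 − 0.253) = ln(1.429) / 0.1140 = 0.3568/0.1140 = 3.130 d.
D_c = (k_1/k_a) L₀ e^(−k_1 t_c) = (0.253/0.367) × 21.0 × e^(−0.253×3.130) = 0.6894 × 21.0 × 0.4530 = 6.559 mg/L.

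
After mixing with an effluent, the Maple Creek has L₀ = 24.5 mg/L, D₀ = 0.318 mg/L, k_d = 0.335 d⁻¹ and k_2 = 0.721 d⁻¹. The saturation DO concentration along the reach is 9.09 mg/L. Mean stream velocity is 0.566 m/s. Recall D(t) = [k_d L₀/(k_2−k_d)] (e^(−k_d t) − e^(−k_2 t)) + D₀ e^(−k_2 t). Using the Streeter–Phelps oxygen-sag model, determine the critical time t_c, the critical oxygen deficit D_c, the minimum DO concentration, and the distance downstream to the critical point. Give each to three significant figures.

With k_2/k_d = 2.152 and 1 − D₀(k_2−k_d)/(k_d L₀) = 0.9850,
t_c = ln(2.152 × 0.9850) / (0.721 − 0.335) = ln(2.120) / 0.3860 = 0.7514/0.3860 = 1.947 d.
L(t_c) = L₀ e^(−k_d t_c) = 24.5 × 0.5209 = 12.76 mg/L, and at the critical point k_2 D_c = k_d L, so D_c = (0.335/0.721) × 12.76 = 5.930 mg/L.
Minimum DO = C_s − D_c = 9.09 − 5.930 = 3.160 mg/L.
x_c = v t_c = 0.566 m/s × 1.947 d × 86400 s/d = 95200 m ≈ 95.2 km.

t_c ≈ 1.95 d; D_c ≈ 5.93 mg/L; min DO ≈ 3.16 mg/L; x_c ≈ 95.2 km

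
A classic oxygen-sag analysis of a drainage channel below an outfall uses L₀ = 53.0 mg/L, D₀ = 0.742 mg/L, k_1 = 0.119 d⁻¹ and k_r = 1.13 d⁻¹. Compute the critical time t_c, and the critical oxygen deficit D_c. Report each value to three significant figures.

t_c = [1/(k_r−k_1)] ln[(k_r/k_1)(1 − D₀(k_r−k_1)/(k_1 L₀))]
= [1/(1.13−0.119)] ln[(1.13/0.119)(1 − 0.742×1.011/(0.119×53.0))]
= (1/1.011) ln[9.496 × 0.8811] = 0.9891 × ln(8.366) = 0.9891 × 2.124 = 2.101 d.
L(t_c) = L₀ e^(−k_1 t_c) = 53.0 × 0.7788 = 41.28 mg/L, and at the critical point k_r D_c = k_1 L, so D_c = (0.119/1.13) × 41.28 = 4.347 mg/L.

t_c ≈ 2.10 d; D_c ≈ 4.35 mg/L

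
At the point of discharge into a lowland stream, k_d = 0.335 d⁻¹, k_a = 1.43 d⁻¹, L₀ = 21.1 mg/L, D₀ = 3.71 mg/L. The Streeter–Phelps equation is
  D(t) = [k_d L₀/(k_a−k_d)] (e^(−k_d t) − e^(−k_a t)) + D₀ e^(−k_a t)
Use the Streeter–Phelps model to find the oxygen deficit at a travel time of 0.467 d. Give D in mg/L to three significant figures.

k_d L₀/(k_a−k_d) = 0.335×21.1/(1.43−0.335) = 7.069/1.095 = 6.455 mg/L.
e^(−k_d t) = e^(−0.335×0.4670) = 0.8552; e^(−k_a t) = e^(−1.43×0.4670) = 0.5128.
D = 6.455 × (0.8552 − 0.5128) + 3.71 × 0.5128 = 2.210 + 1.903 = 4.113 mg/L.

D ≈ 4.11 mg/L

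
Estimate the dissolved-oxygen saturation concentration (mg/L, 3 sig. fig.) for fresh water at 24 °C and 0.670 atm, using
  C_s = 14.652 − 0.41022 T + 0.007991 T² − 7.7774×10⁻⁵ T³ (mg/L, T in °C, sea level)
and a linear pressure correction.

At sea level: C_s = 14.652 − 0.41022×24 + 0.007991×24² − 7.7774×10⁻⁵×24³ = 8.334 mg/L.
Pressure correction: C_s' = 8.334 × 0.670 = 5.584 mg/L.

C_s ≈ 5.58 mg/L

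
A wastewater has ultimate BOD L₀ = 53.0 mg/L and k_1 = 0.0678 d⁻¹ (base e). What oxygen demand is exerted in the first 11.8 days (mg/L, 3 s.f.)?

y_t = L₀(1 − e^(−k_1 t)) = 53.0 × (1 − e^(−0.0678×11.8))
= 53.0 × (1 − 0.4493) = 53.0 × 0.5507 = 29.19 mg/L.

y ≈ 29.2 mg/L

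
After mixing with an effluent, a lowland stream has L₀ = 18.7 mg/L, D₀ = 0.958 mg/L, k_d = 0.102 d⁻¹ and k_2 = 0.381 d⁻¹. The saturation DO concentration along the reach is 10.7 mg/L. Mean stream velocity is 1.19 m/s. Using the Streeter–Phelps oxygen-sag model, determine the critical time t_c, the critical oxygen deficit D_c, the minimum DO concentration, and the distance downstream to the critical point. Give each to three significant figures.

With k_2/k_d = 3.735 and 1 − D₀(k_2−k_d)/(k_d L₀) = 0.8599,
t_c = ln(3.735 × 0.8599) / (0.381 − 0.102) = ln(3.212) / 0.2790 = 1.167/0.2790 = 4.182 d.
D_c = (k_d/k_2) L₀ e^(−k_d t_c) = (0.102/0.381) × 18.7 × e^(−0.102×4.182) = 0.2677 × 18.7 × 0.6527 = 3.268 mg/L.
Minimum DO = C_s − D_c = 10.7 − 3.268 = 7.432 mg/L.
x_c = v t_c = 1.19 m/s × 4.182 d × 86400 s/d = 430000 m ≈ 430 km.

t_c ≈ 4.18 d; D_c ≈ 3.27 mg/L; min DO ≈ 7.43 mg/L; x_c ≈ 430 km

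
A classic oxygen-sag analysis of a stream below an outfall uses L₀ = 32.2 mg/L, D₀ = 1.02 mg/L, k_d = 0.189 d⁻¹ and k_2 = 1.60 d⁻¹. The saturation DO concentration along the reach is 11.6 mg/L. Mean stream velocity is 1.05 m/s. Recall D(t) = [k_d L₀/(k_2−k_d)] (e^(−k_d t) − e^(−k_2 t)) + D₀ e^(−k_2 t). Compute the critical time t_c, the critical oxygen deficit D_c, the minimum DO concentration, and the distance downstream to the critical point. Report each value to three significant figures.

With k_2/k_d = 8.466 and 1 − D₀(k_2−k_d)/(k_d L₀) = 0.7635,
t_c = ln(8.466 × 0.7635) / (1.60 − 0.189) = ln(6.464) / 1.411 = 1.866/1.411 = 1.323 d.
D_c = (k_d/k_2) L₀ e^(−k_d t_c) = (0.189/1.60) × 32.2 × e^(−0.189×1.323) = 0.1181 × 32.2 × 0.7788 = 2.962 mg/L.
Minimum DO = C_s − D_c = 11.6 − 2.962 = 8.638 mg/L.
x_c = v t_c = 1.05 m/s × 1.323 d × 86400 s/d = 120000 m ≈ 120 km.

t_c ≈ 1.32 d; D_c ≈ 2.96 mg/L; min DO ≈ 8.64 mg/L; x_c ≈ 120 km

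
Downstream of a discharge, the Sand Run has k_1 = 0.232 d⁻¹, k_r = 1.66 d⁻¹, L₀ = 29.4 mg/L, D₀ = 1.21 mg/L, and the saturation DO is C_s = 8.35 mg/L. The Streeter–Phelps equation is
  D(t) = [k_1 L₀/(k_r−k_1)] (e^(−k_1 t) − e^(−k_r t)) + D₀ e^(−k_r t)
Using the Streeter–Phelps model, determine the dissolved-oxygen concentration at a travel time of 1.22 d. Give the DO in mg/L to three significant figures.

DO ≈ 5.22 mg/L

k_1 L₀/(k_r−k_1) = 0.232×29.4/(1.66−0.232) = 6.821/1.428 = 4.776 mg/L.
e^(−k_1 t) = e^(−0.232×1.220) = 0.7535; e^(−k_r t) = e^(−1.66×1.220) = 0.1320.
D = 4.776 × (0.7535 − 0.1320) + 1.21 × 0.1320 = 2.969 + 0.1597 = 3.128 mg/L.
DO = C_s − D = 8.35 − 3.128 = 5.222 mg/L.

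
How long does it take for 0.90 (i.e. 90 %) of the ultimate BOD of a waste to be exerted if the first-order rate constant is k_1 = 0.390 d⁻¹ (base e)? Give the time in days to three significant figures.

t ≈ 5.90 d

y/L₀ = 1 − e^(−k_1 t) = 0.90 ⇒ e^(−k_1 t) = 0.100
t = −ln(0.100) / 0.390 = 2.303 / 0.390 = 5.904 d.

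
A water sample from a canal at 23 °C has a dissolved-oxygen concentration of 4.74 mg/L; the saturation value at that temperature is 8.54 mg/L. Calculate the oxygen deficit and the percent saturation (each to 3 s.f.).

D ≈ 3.80 mg/L; 55.5 % saturation

D = C_s − C = 8.54 − 4.74 = 3.80 mg/L.
% saturation = 4.74/8.54 × 100 = 55.5 %.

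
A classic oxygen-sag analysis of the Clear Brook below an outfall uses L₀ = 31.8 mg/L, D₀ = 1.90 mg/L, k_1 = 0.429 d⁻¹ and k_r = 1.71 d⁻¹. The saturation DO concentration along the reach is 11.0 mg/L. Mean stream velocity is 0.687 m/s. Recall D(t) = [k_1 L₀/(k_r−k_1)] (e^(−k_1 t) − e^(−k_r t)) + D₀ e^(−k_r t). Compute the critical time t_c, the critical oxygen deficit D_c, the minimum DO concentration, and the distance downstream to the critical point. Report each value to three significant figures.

t_c ≈ 0.926 d; D_c ≈ 5.36 mg/L; min DO ≈ 5.64 mg/L; x_c ≈ 55.0 km

t_c = [1/(k_r−k_1)] ln[(k_r/k_1)(1 − D₀(k_r−k_1)/(k_1 L₀))]
= [1/(1.71−0.429)] ln[(1.71/0.429)(1 − 1.90×1.281/(0.429×31.8))]
= (1/1.281) ln[3.986 × 0.8216] = 0.7806 × ln(3.275) = 0.7806 × 1.186 = 0.9261 d.
L(t_c) = L₀ e^(−k_1 t_c) = 31.8 × 0.6721 = 21.37 mg/L, and at the critical point k_r D_c = k_1 L, so D_c = (0.429/1.71) × 21.37 = 5.362 mg/L.
Minimum DO = C_s − D_c = 11.0 − 5.362 = 5.638 mg/L.
x_c = v t_c = 0.687 m/s × 0.9261 d × 86400 s/d = 54970 m ≈ 55.0 km.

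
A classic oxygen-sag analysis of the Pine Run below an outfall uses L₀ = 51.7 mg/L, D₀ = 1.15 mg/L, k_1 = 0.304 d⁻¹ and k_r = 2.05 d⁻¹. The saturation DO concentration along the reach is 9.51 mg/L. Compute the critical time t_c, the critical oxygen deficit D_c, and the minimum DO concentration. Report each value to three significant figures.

At the critical point dD/dt = 0, so k_1 L₀ e^(−k_1 t) = k_r D. Substituting D(t) from the Streeter–Phelps equation and solving for t gives
t_c = ln[(k_r/k_1)(1 − D₀(k_r−k_1)/(k_1 L₀))] / (k_r−k_1).
Here k_r−k_1 = 1.746 d⁻¹ and 1 − D₀(k_r−k_1)/(k_1 L₀) = 1 − 1.15×1.746/(0.304×51.7) = 0.8722, so
t_c = ln(6.743 × 0.8722) / 1.746 = 1.772 / 1.746 = 1.015 d.
D_c = (k_1/k_r) L₀ e^(−k_1 t_c) = (0.304/2.05) × 51.7 × e^(−0.304×1.015) = 0.1483 × 51.7 × 0.7345 = 5.632 mg/L.
Minimum DO = C_s − D_c = 9.51 − 5.632 = 3.878 mg/L.

t_c ≈ 1.01 d; D_c ≈ 5.63 mg/L; min DO ≈ 3.88 mg/L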